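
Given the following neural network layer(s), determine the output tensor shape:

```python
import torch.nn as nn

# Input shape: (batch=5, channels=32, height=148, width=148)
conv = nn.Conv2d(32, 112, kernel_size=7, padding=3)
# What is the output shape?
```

Input: (5, 32, 148, 148) -> Output: (5, 112, 148, 148)

Answer: (5, 112, 148, 148)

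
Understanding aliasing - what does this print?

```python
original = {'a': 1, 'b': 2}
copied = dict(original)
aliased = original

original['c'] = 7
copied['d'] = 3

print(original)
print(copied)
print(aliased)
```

Key concept: dict() creates copy, assignment creates alias.
Step by step:
`original = {'a': 1, 'b': 2}` → original = {'a': 1, 'b': 2}
`copied = dict(original)` → copied = {'a': 1, 'b': 2}
`aliased = original` → aliased = {'a': 1, 'b': 2} (same object as original)
`original['c'] = 7` → original = {'a': 1, 'b': 2, 'c': 7} (same object as aliased); aliased = {'a': 1, 'b': 2, 'c': 7} (same object as original)
`copied['d'] = 3` → copied = {'a': 1, 'b': 2, 'd': 3}
`print(original)` → prints {'a': 1, 'b': 2, 'c': 7}
`print(copied)` → prints {'a': 1, 'b': 2, 'd': 3}
`print(aliased)` → prints {'a': 1, 'b': 2, 'c': 7}

Answer:
{'a': 1, 'b': 2, 'c': 7}
{'a': 1, 'b': 2, 'd': 3}
{'a': 1, 'b': 2, 'c': 7}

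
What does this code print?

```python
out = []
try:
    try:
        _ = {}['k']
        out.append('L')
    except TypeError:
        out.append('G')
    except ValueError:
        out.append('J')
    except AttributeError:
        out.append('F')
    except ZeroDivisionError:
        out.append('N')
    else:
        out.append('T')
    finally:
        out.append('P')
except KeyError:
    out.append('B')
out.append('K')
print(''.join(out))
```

Execution trace: 'P' (finally) → 'B' (outer except KeyError) → 'K' (after the try/except). Output: PBK

Answer: PBK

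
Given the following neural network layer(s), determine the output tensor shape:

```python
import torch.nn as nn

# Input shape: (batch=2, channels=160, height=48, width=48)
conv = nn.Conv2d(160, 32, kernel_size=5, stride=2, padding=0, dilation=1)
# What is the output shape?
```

Input: (2, 160, 48, 48) -> Output: (2, 32, 22, 22)

Answer: (2, 32, 22, 22)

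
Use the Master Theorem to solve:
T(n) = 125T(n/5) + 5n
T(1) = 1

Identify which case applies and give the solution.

a=125, b=5, f(n)=5n. log_5(125) = 3. Since c=1 < 3, Case 1 applies: T(n) = Θ(n^log_b(a)) = O(n^3).

Answer: O(n^3) - Case 1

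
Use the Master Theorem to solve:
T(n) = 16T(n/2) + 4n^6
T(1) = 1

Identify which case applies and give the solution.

a=16, b=2, f(n)=4n^6. log_2(16) = 4. Since c=6 > 4 and the regularity condition holds (16(n/2)^6 = (16/2^6)n^6 with 16/2^6 < 1), Case 3 applies: T(n) = Θ(f(n)) = O(n^6).

Answer: O(n^6) - Case 3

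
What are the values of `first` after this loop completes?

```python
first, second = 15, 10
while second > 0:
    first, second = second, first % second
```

GCD of 15 and 10
`first` takes the values: 15 → 10 → 5

Answer: 5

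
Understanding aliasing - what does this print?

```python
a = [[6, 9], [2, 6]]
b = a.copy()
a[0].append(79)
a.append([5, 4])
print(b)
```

Key concept: shallow copy with nested lists.
Step by step:
`a = [[6, 9], [2, 6]]` → a = [[6, 9], [2, 6]]
`b = a.copy()` → b = [[6, 9], [2, 6]]
`a[0].append(79)` → a = [[6, 9, 79], [2, 6]]; b = [[6, 9, 79], [2, 6]]
`a.append([5, 4])` → a = [[6, 9, 79], [2, 6], [5, 4]]
`print(b)` → prints [[6, 9, 79], [2, 6]]

Answer: [[6, 9, 79], [2, 6]]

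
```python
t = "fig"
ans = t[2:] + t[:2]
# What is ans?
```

Trace:
`t = "fig"` → t = 'fig'
`ans = t[2:] + t[:2]` → ans = 'gfi'
So ans = 'gfi'

Answer: 'gfi'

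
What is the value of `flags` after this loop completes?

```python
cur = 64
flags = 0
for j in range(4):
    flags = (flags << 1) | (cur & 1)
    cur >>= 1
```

Reverse lowest 4 bits of 64
`flags` takes the values: 0

Answer: 0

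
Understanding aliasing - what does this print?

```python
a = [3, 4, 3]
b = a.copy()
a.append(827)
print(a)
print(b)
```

Key concept: list.copy() creates independent copy.
Step by step:
`a = [3, 4, 3]` → a = [3, 4, 3]
`b = a.copy()` → b = [3, 4, 3]
`a.append(827)` → a = [3, 4, 3, 827]
`print(a)` → prints [3, 4, 3, 827]
`print(b)` → prints [3, 4, 3]

Answer:
[3, 4, 3, 827]
[3, 4, 3]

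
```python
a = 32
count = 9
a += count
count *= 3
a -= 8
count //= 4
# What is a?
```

Trace:
`a = 32` → a = 32
`count = 9` → count = 9
`a += count` → a = 41
`count *= 3` → count = 27
`a -= 8` → a = 33
`count //= 4` → count = 6
So a = 33

Answer: 33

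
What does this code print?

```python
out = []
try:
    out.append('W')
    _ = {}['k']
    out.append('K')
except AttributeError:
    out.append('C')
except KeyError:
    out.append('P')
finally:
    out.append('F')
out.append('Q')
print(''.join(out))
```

Execution trace: 'W' (try body) → 'P' (except KeyError) → 'F' (finally) → 'Q' (after the try/except). Output: WPFQ

Answer: WPFQ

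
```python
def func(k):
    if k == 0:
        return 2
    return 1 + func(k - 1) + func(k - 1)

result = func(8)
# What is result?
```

func(k) = 1 + 2·func(k-1), func(0)=2. Closed form: (2+1)·2^8 - 1 = 767.

Answer: 767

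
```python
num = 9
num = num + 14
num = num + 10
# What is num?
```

Trace:
`num = 9` → num = 9
`num = num + 14` → num = 23
`num = num + 10` → num = 33
So num = 33

Answer: 33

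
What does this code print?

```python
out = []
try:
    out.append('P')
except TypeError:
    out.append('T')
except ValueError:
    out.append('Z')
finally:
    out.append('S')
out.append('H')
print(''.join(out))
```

Execution trace: 'P' (try body, no exception) → 'S' (finally) → 'H' (after the try/except). Output: PSH

Answer: PSH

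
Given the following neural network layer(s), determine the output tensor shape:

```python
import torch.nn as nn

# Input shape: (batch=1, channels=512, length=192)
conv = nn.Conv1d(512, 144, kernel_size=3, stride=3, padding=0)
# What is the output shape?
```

Input: (1, 512, 192) -> Output: (1, 144, 64)

Answer: (1, 144, 64)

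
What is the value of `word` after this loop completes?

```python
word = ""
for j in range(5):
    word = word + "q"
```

Repeat 'q' 5 times
`word` takes the values: "" → "q" → "qq" → "qqq" → "qqqq" → "qqqqq"

Answer: "qqqqq"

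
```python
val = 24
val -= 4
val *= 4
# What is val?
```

Trace:
`val = 24` → val = 24
`val -= 4` → val = 20
`val *= 4` → val = 80
So val = 80

Answer: 80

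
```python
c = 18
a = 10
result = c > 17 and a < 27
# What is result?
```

Trace:
`c = 18` → c = 18
`a = 10` → a = 10
`result = c > 17 and a < 27` → result = True
So result = True

Answer: True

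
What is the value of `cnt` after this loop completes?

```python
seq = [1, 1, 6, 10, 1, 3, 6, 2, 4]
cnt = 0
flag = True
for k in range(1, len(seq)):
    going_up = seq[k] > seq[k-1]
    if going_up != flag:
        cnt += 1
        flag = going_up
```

Count direction changes in [1, 1, 6, 10, 1, 3, 6, 2, 4]
`cnt` takes the values: 0 → 1 → 2 → 3 → 4 → 5 → 6

Answer: 6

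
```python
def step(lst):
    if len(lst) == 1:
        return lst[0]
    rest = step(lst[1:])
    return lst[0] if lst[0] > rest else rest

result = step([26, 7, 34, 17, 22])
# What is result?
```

Recursive max over [26, 7, 34, 17, 22] = 34

Answer: 34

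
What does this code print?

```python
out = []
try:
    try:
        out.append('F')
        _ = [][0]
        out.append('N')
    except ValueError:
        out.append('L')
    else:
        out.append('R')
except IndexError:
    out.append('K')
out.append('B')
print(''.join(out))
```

Execution trace: 'F' (try body) → 'K' (outer except IndexError) → 'B' (after the try/except). Output: FKB

Answer: FKB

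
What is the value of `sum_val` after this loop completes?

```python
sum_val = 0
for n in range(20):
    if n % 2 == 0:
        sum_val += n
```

Sum of even numbers 0 to 19
`sum_val` takes the values: 0 → 2 → 6 → 12 → 20 → 30 → 42 → 56 → 72 → 90

Answer: 90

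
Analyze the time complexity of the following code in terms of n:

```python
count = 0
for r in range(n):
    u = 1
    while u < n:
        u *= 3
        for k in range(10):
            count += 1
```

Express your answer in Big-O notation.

Each loop level contributes: n × log n × 1. Multiplying the contributions gives O(n log n).

Answer: O(n log n)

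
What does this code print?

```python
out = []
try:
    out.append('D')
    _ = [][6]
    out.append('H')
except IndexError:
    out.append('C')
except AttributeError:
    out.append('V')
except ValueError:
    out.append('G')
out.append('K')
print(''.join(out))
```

Execution trace: 'D' (try body) → 'C' (except IndexError) → 'K' (after the try/except). Output: DCK

Answer: DCK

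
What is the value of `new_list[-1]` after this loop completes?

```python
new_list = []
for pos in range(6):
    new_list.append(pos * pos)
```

Last element of squares 0 to 5
`new_list` takes the values: [] → [0] → [0, 1] → [0, 1, 4] → [0, 1, 4, 9] → [0, 1, 4, 9, 16] → [0, 1, 4, 9, 16, 25]
So `new_list[-1]` = 25

Answer: 25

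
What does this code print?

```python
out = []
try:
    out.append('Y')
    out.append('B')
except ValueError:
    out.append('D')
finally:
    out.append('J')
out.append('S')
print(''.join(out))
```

Execution trace: 'Y' (try body) → 'B' (try body, no exception) → 'J' (finally) → 'S' (after the try/except). Output: YBJS

Answer: YBJS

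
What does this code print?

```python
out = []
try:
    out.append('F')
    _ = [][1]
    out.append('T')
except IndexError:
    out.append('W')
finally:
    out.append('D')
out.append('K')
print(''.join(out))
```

Execution trace: 'F' (try body) → 'W' (except IndexError) → 'D' (finally) → 'K' (after the try/except). Output: FWDK

Answer: FWDK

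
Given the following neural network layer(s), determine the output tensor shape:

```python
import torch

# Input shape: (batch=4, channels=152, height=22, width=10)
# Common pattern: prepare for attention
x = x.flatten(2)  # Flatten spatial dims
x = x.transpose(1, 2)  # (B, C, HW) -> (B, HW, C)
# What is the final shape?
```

Input: (4, 152, 22, 10) -> after flatten(2): (4, 152, 220) -> Output: (4, 220, 152)

Answer: (4, 220, 152)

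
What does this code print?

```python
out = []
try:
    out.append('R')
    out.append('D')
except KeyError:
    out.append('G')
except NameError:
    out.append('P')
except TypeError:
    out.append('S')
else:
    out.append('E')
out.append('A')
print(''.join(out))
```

Execution trace: 'R' (try body) → 'D' (try body, no exception) → 'E' (else) → 'A' (after the try/except). Output: RDEA

Answer: RDEA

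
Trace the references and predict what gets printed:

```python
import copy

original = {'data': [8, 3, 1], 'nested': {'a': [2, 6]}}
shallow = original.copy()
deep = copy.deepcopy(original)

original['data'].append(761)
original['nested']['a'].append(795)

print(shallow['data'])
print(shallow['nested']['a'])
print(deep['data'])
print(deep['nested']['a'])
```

Key concept: comparing shallow vs deep copy.
Step by step:
`original = {'data': [8, 3, 1], 'nested': {'a': [2, 6]}}` → original = {'data': [8, 3, 1], 'nested': {'a': [2, 6]}}
`shallow = original.copy()` → shallow = {'data': [8, 3, 1], 'nested': {'a': [2, 6]}}
`deep = copy.deepcopy(original)` → deep = {'data': [8, 3, 1], 'nested': {'a': [2, 6]}}
`original['data'].append(761)` → original = {'data': [8, 3, 1, 761], 'nested': {'a': [2, 6]}}; shallow = {'data': [8, 3, 1, 761], 'nested': {'a': [2, 6]}}
`original['nested']['a'].append(795)` → original = {'data': [8, 3, 1, 761], 'nested': {'a': [2, 6, 795]}}; shallow = {'data': [8, 3, 1, 761], 'nested': {'a': [2, 6, 795]}}
`print(shallow['data'])` → prints [8, 3, 1, 761]
`print(shallow['nested']['a'])` → prints [2, 6, 795]
`print(deep['data'])` → prints [8, 3, 1]
`print(deep['nested']['a'])` → prints [2, 6]

Answer:
[8, 3, 1, 761]
[2, 6, 795]
[8, 3, 1]
[2, 6]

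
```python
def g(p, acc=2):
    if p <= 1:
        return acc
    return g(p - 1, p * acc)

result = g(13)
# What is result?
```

Accumulator trace (n, acc): (13, 2) -> (12, 26) -> (11, 312) -> (10, 3432) -> (9, 34320) -> (8, 308880) -> (7, 2471040) -> (6, 17297280) -> (5, 103783680) -> (4, 518918400) -> (3, 2075673600) -> (2, 6227020800) -> (1, 12454041600) -> return 12454041600

Answer: 12454041600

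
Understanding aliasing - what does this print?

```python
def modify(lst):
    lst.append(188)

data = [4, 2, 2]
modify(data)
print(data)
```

Key concept: function modifies passed list.
Step by step:
`data = [4, 2, 2]` → data = [4, 2, 2]
`modify(data)` → data = [4, 2, 2, 188]
`print(data)` → prints [4, 2, 2, 188]

Answer: [4, 2, 2, 188]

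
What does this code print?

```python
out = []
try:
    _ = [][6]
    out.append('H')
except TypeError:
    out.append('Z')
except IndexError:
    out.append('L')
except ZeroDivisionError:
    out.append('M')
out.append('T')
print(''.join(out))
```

Execution trace: 'L' (except IndexError) → 'T' (after the try/except). Output: LT

Answer: LT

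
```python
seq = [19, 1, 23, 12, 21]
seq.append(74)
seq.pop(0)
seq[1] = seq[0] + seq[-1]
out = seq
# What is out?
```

Trace:
`seq = [19, 1, 23, 12, 21]` → seq = [19, 1, 23, 12, 21]
`seq.append(74)` → seq = [19, 1, 23, 12, 21, 74]
`seq.pop(0)` → seq = [1, 23, 12, 21, 74]
`seq[1] = seq[0] + seq[-1]` → seq = [1, 75, 12, 21, 74]
`out = seq` → out = [1, 75, 12, 21, 74]
So out = [1, 75, 12, 21, 74]

Answer: [1, 75, 12, 21, 74]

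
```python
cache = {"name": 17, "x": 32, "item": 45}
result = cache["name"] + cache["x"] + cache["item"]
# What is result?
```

Trace:
`cache = {"name": 17, "x": 32, "item": 45}` → cache = {'name': 17, 'x': 32, 'item': 45}
`result = cache["name"] + cache["x"] + cache["item"]` → result = 94
So result = 94

Answer: 94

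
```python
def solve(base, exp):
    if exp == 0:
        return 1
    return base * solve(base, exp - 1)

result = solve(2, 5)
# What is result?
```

solve(2, 5) = 2 * 2 * 2 * 2 * 2 = 32

Answer: 32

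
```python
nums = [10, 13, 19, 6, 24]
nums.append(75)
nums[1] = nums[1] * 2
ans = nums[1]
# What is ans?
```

Trace:
`nums = [10, 13, 19, 6, 24]` → nums = [10, 13, 19, 6, 24]
`nums.append(75)` → nums = [10, 13, 19, 6, 24, 75]
`nums[1] = nums[1] * 2` → nums = [10, 26, 19, 6, 24, 75]
`ans = nums[1]` → ans = 26
So ans = 26

Answer: 26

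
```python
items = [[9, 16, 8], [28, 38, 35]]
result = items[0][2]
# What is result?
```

Trace:
`items = [[9, 16, 8], [28, 38, 35]]` → items = [[9, 16, 8], [28, 38, 35]]
`result = items[0][2]` → result = 8
So result = 8

Answer: 8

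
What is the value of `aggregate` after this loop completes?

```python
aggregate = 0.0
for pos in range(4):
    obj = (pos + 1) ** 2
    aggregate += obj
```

Sum of squared losses 1² + 2² + ... + 4²
`aggregate` takes the values: 0.0 → 1.0 → 5.0 → 14.0 → 30.0

Answer: 30.0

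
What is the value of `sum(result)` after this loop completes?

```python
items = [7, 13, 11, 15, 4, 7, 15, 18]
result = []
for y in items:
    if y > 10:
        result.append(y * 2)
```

Sum of doubled values > 10
`result` takes the values: [] → [26] → [26, 22] → [26, 22, 30] → [26, 22, 30, 30] → [26, 22, 30, 30, 36]
So `sum(result)` = 144

Answer: 144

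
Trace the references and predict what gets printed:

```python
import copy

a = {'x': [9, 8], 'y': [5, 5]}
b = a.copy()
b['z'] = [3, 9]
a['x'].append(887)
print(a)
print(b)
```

Key concept: shallow copy of dict with mutable values.
Step by step:
`a = {'x': [9, 8], 'y': [5, 5]}` → a = {'x': [9, 8], 'y': [5, 5]}
`b = a.copy()` → b = {'x': [9, 8], 'y': [5, 5]}
`b['z'] = [3, 9]` → b = {'x': [9, 8], 'y': [5, 5], 'z': [3, 9]}
`a['x'].append(887)` → a = {'x': [9, 8, 887], 'y': [5, 5]}; b = {'x': [9, 8, 887], 'y': [5, 5], 'z': [3, 9]}
`print(a)` → prints {'x': [9, 8, 887], 'y': [5, 5]}
`print(b)` → prints {'x': [9, 8, 887], 'y': [5, 5], 'z': [3, 9]}

Answer:
{'x': [9, 8, 887], 'y': [5, 5]}
{'x': [9, 8, 887], 'y': [5, 5], 'z': [3, 9]}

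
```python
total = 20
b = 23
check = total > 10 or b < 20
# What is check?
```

Trace:
`total = 20` → total = 20
`b = 23` → b = 23
`check = total > 10 or b < 20` → check = True
So check = True

Answer: True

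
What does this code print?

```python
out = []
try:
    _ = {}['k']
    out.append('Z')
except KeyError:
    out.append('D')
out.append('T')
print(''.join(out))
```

Execution trace: 'D' (except KeyError) → 'T' (after the try/except). Output: DT

Answer: DT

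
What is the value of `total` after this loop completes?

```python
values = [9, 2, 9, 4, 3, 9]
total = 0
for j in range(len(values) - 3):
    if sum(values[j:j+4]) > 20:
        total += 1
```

Count windows with sum > 20
`total` takes the values: 0 → 1 → 2

Answer: 2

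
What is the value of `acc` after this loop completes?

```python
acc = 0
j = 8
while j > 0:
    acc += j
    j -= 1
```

Sum 8 down to 1
`acc` takes the values: 0 → 8 → 15 → 21 → 26 → 30 → 33 → 35 → 36

Answer: 36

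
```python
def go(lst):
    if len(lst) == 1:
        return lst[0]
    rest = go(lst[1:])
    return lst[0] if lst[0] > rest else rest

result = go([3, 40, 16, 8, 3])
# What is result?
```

Recursive max over [3, 40, 16, 8, 3] = 40

Answer: 40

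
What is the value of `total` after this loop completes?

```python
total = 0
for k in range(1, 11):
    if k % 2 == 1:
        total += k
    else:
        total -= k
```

Add odd, subtract even
`total` takes the values: 0 → 1 → -1 → 2 → -2 → 3 → -3 → 4 → -4 → 5 → -5

Answer: -5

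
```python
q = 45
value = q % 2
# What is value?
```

Trace:
`q = 45` → q = 45
`value = q % 2` → value = 1
So value = 1

Answer: 1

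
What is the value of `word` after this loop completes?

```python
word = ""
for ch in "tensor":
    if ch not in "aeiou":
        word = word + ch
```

Remove vowels from 'tensor'
`word` takes the values: "" → "t" → "tn" → "tns" → "tnsr"

Answer: "tnsr"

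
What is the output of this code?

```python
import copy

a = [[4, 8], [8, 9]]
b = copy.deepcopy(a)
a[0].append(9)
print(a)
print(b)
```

Key concept: deep copy is fully independent.
Step by step:
`a = [[4, 8], [8, 9]]` → a = [[4, 8], [8, 9]]
`b = copy.deepcopy(a)` → b = [[4, 8], [8, 9]]
`a[0].append(9)` → a = [[4, 8, 9], [8, 9]]
`print(a)` → prints [[4, 8, 9], [8, 9]]
`print(b)` → prints [[4, 8], [8, 9]]

Answer:
[[4, 8, 9], [8, 9]]
[[4, 8], [8, 9]]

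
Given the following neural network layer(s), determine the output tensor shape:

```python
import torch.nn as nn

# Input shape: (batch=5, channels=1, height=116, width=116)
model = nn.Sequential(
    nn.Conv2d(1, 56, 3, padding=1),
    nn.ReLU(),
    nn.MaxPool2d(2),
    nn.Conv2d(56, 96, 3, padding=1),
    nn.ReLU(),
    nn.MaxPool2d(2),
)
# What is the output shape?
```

Input: (5, 1, 116, 116) -> after first Conv2d: (5, 56, 116, 116) -> after first MaxPool2d: (5, 56, 58, 58) -> after second Conv2d: (5, 96, 58, 58) -> Output: (5, 96, 29, 29)

Answer: (5, 96, 29, 29)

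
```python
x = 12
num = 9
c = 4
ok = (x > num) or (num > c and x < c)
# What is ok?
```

Trace:
`x = 12` → x = 12
`num = 9` → num = 9
`c = 4` → c = 4
`ok = (x > num) or (num > c and x < c)` → ok = True
So ok = True

Answer: True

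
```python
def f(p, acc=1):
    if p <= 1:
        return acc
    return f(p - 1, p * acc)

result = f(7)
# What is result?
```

Accumulator trace (n, acc): (7, 1) -> (6, 7) -> (5, 42) -> (4, 210) -> (3, 840) -> (2, 2520) -> (1, 5040) -> return 5040

Answer: 5040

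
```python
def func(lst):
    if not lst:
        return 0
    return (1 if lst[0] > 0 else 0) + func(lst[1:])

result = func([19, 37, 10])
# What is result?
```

Count of positive elements in [19, 37, 10] = 3

Answer: 3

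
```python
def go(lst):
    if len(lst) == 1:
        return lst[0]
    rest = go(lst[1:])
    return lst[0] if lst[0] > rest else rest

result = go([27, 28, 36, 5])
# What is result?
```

Recursive max over [27, 28, 36, 5] = 36

Answer: 36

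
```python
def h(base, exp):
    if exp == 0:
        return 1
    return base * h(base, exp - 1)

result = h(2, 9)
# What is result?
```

h(2, 9) = 2 * 2 * 2 * 2 * 2 * 2 * 2 * 2 * 2 = 512

Answer: 512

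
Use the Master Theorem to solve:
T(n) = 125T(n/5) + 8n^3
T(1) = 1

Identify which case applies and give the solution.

a=125, b=5, f(n)=8n^3. log_5(125) = 3. Since c=3 = 3, Case 2 applies: T(n) = Θ(n^log_b(a) · log n) = O(n^3 log n).

Answer: O(n^3 log n) - Case 2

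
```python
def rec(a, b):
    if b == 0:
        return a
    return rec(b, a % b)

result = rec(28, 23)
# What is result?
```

rec(28, 23) -> rec(23, 5) -> rec(5, 3) -> rec(3, 2) -> rec(2, 1) -> rec(1, 0) -> 1

Answer: 1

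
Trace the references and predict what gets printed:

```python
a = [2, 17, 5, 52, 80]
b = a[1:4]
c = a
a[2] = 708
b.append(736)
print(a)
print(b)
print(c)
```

Key concept: slice vs alias.
Step by step:
`a = [2, 17, 5, 52, 80]` → a = [2, 17, 5, 52, 80]
`b = a[1:4]` → b = [17, 5, 52]
`c = a` → c = [2, 17, 5, 52, 80] (same object as a)
`a[2] = 708` → a = [2, 17, 708, 52, 80] (same object as c); c = [2, 17, 708, 52, 80] (same object as a)
`b.append(736)` → b = [17, 5, 52, 736]
`print(a)` → prints [2, 17, 708, 52, 80]
`print(b)` → prints [17, 5, 52, 736]
`print(c)` → prints [2, 17, 708, 52, 80]

Answer:
[2, 17, 708, 52, 80]
[17, 5, 52, 736]
[2, 17, 708, 52, 80]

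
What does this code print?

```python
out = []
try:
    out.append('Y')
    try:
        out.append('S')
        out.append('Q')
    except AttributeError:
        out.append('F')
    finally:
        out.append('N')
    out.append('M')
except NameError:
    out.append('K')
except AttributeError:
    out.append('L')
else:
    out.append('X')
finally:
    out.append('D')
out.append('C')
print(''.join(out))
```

Execution trace: 'Y' (try body) → 'S' (inner try body) → 'Q' (inner try body, no exception) → 'N' (inner finally) → 'M' (try body, no exception) → 'X' (else) → 'D' (finally) → 'C' (after the try/except). Output: YSQNMXDC

Answer: YSQNMXDC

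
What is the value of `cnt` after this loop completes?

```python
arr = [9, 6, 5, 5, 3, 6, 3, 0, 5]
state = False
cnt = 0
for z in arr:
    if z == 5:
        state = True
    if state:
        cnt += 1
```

Count elements after first 5 in [9, 6, 5, 5, 3, 6, 3, 0, 5]
`cnt` takes the values: 0 → 1 → 2 → 3 → 4 → 5 → 6 → 7

Answer: 7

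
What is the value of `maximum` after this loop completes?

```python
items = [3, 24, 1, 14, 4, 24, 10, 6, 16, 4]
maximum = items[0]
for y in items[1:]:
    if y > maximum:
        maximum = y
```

Maximum of [3, 24, 1, 14, 4, 24, 10, 6, 16, 4]
`maximum` takes the values: 3 → 24

Answer: 24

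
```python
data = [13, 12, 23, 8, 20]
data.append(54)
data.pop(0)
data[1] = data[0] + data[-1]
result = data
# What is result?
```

Trace:
`data = [13, 12, 23, 8, 20]` → data = [13, 12, 23, 8, 20]
`data.append(54)` → data = [13, 12, 23, 8, 20, 54]
`data.pop(0)` → data = [12, 23, 8, 20, 54]
`data[1] = data[0] + data[-1]` → data = [12, 66, 8, 20, 54]
`result = data` → result = [12, 66, 8, 20, 54]
So result = [12, 66, 8, 20, 54]

Answer: [12, 66, 8, 20, 54]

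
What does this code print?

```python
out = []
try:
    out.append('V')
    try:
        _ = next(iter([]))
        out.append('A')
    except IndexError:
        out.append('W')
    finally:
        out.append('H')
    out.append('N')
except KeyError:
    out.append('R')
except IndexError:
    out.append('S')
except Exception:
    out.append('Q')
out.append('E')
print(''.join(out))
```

Execution trace: 'V' (try body) → 'H' (inner finally) → 'Q' (except Exception) → 'E' (after the try/except). Output: VHQE

Answer: VHQE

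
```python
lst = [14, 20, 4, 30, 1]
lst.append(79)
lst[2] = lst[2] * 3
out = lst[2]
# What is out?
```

Trace:
`lst = [14, 20, 4, 30, 1]` → lst = [14, 20, 4, 30, 1]
`lst.append(79)` → lst = [14, 20, 4, 30, 1, 79]
`lst[2] = lst[2] * 3` → lst = [14, 20, 12, 30, 1, 79]
`out = lst[2]` → out = 12
So out = 12

Answer: 12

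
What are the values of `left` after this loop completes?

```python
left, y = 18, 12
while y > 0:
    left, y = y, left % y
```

GCD of 18 and 12
`left` takes the values: 18 → 12 → 6

Answer: 6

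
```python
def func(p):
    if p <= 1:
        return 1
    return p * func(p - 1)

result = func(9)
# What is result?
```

func(9) = 9 * 8 * 7 * 6 * 5 * 4 * 3 * 2 * 1 = 362880

Answer: 362880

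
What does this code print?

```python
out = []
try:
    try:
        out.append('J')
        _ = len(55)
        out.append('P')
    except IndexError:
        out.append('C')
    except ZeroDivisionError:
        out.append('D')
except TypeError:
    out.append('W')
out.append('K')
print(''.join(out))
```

Execution trace: 'J' (try body) → 'W' (outer except TypeError) → 'K' (after the try/except). Output: JWK

Answer: JWK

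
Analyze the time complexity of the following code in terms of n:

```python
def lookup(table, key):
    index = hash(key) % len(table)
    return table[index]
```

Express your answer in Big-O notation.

This is Hash table lookup (average case). Time complexity: O(1).

Answer: O(1)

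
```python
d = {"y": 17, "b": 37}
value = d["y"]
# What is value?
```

Trace:
`d = {"y": 17, "b": 37}` → d = {'y': 17, 'b': 37}
`value = d["y"]` → value = 17
So value = 17

Answer: 17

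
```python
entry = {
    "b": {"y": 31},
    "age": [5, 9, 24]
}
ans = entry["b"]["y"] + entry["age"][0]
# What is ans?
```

Trace:
`entry = { ...` → entry = {'b': {'y': 31}, 'age': [5, 9, 24]}
`ans = entry["b"]["y"] + entry["age"][0]` → ans = 36
So ans = 36

Answer: 36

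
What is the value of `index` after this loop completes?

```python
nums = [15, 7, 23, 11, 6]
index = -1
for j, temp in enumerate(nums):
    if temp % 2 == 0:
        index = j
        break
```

First even number index in [15, 7, 23, 11, 6]
`index` takes the values: -1 → 4

Answer: 4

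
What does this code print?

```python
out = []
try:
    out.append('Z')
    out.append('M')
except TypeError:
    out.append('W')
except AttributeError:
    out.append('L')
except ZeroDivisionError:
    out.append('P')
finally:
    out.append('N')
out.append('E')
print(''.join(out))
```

Execution trace: 'Z' (try body) → 'M' (try body, no exception) → 'N' (finally) → 'E' (after the try/except). Output: ZMNE

Answer: ZMNE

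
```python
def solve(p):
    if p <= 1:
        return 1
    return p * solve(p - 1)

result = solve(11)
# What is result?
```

solve(11) = 11 * 10 * 9 * 8 * 7 * 6 * 5 * 4 * 3 * 2 * 1 = 39916800

Answer: 39916800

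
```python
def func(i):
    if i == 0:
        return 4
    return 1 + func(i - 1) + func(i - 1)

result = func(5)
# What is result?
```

func(i) = 1 + 2·func(i-1), func(0)=4. Closed form: (4+1)·2^5 - 1 = 159.

Answer: 159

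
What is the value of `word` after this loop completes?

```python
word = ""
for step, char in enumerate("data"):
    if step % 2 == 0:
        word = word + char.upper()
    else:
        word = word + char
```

Uppercase even positions in 'data'
`word` takes the values: "" → "D" → "Da" → "DaT" → "DaTa"

Answer: "DaTa"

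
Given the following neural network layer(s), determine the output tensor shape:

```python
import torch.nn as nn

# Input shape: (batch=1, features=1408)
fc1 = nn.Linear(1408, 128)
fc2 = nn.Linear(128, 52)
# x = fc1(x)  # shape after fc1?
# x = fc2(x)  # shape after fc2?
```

Input: (1, 1408) -> after fc1: (1, 128) -> Output: (1, 52)

Answer: (1, 52)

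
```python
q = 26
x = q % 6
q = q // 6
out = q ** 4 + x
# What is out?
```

Trace:
`q = 26` → q = 26
`x = q % 6` → x = 2
`q = q // 6` → q = 4
`out = q ** 4 + x` → out = 258
So out = 258

Answer: 258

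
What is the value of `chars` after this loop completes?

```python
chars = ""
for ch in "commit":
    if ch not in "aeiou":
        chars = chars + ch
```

Remove vowels from 'commit'
`chars` takes the values: "" → "c" → "cm" → "cmm" → "cmmt"

Answer: "cmmt"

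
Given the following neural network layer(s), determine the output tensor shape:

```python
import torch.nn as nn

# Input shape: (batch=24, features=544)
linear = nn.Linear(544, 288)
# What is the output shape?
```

Input: (24, 544) -> Output: (24, 288)

Answer: (24, 288)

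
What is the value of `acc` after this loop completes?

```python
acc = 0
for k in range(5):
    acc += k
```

Sum of 0 to 4 = 10
`acc` takes the values: 0 → 1 → 3 → 6 → 10

Answer: 10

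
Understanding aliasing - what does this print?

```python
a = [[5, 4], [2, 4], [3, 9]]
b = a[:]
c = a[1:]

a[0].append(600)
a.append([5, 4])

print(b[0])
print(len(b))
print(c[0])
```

Key concept: slice with nested mutation.
Step by step:
`a = [[5, 4], [2, 4], [3, 9]]` → a = [[5, 4], [2, 4], [3, 9]]
`b = a[:]` → b = [[5, 4], [2, 4], [3, 9]]
`c = a[1:]` → c = [[2, 4], [3, 9]]
`a[0].append(600)` → a = [[5, 4, 600], [2, 4], [3, 9]]; b = [[5, 4, 600], [2, 4], [3, 9]]
`a.append([5, 4])` → a = [[5, 4, 600], [2, 4], [3, 9], [5, 4]]
`print(b[0])` → prints [5, 4, 600]
`print(len(b))` → prints 3
`print(c[0])` → prints [2, 4]

Answer:
[5, 4, 600]
3
[2, 4]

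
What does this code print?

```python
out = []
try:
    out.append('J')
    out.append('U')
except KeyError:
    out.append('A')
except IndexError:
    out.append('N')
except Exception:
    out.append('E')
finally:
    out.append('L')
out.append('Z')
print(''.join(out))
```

Execution trace: 'J' (try body) → 'U' (try body, no exception) → 'L' (finally) → 'Z' (after the try/except). Output: JULZ

Answer: JULZ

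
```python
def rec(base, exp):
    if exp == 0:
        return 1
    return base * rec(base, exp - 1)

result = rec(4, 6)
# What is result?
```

rec(4, 6) = 4 * 4 * 4 * 4 * 4 * 4 = 4096

Answer: 4096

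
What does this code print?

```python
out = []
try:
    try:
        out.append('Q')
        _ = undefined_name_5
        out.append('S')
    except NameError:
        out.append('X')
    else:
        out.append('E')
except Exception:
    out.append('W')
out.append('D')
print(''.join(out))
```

Execution trace: 'Q' (inner try body) → 'X' (inner except NameError) → 'D' (after the try/except). Output: QXD

Answer: QXD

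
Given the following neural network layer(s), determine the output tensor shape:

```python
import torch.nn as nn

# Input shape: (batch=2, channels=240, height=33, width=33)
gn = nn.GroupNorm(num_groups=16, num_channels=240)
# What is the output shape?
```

Input: (2, 240, 33, 33) -> Output: (2, 240, 33, 33)

Answer: (2, 240, 33, 33)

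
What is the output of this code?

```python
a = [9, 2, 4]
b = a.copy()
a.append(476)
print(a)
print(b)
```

Key concept: list.copy() creates independent copy.
Step by step:
`a = [9, 2, 4]` → a = [9, 2, 4]
`b = a.copy()` → b = [9, 2, 4]
`a.append(476)` → a = [9, 2, 4, 476]
`print(a)` → prints [9, 2, 4, 476]
`print(b)` → prints [9, 2, 4]

Answer:
[9, 2, 4, 476]
[9, 2, 4]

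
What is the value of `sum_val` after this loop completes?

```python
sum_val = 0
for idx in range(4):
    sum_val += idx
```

Sum of 0 to 3 = 6
`sum_val` takes the values: 0 → 1 → 3 → 6

Answer: 6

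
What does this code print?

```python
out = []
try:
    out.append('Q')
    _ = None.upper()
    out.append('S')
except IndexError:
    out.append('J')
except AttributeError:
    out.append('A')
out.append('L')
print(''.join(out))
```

Execution trace: 'Q' (try body) → 'A' (except AttributeError) → 'L' (after the try/except). Output: QAL

Answer: QAL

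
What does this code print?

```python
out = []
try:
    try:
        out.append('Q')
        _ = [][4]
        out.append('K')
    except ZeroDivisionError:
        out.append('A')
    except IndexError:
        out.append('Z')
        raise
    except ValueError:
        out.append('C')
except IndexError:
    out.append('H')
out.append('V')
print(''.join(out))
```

Execution trace: 'Q' (inner try body) → 'Z' (inner except IndexError) → 'H' (outer except IndexError) → 'V' (after the try/except). Output: QZHV

Answer: QZHV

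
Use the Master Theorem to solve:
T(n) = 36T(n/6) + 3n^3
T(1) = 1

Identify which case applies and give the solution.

a=36, b=6, f(n)=3n^3. log_6(36) = 2. Since c=3 > 2 and the regularity condition holds (36(n/6)^3 = (36/6^3)n^3 with 36/6^3 < 1), Case 3 applies: T(n) = Θ(f(n)) = O(n^3).

Answer: O(n^3) - Case 3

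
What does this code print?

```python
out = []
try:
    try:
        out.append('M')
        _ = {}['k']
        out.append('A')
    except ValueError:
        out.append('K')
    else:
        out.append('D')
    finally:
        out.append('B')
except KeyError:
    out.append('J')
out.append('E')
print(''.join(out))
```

Execution trace: 'M' (try body) → 'B' (finally) → 'J' (outer except KeyError) → 'E' (after the try/except). Output: MBJE

Answer: MBJE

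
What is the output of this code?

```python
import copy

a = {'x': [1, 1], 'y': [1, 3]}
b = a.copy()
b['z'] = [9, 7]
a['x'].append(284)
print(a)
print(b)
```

Key concept: shallow copy of dict with mutable values.
Step by step:
`a = {'x': [1, 1], 'y': [1, 3]}` → a = {'x': [1, 1], 'y': [1, 3]}
`b = a.copy()` → b = {'x': [1, 1], 'y': [1, 3]}
`b['z'] = [9, 7]` → b = {'x': [1, 1], 'y': [1, 3], 'z': [9, 7]}
`a['x'].append(284)` → a = {'x': [1, 1, 284], 'y': [1, 3]}; b = {'x': [1, 1, 284], 'y': [1, 3], 'z': [9, 7]}
`print(a)` → prints {'x': [1, 1, 284], 'y': [1, 3]}
`print(b)` → prints {'x': [1, 1, 284], 'y': [1, 3], 'z': [9, 7]}

Answer:
{'x': [1, 1, 284], 'y': [1, 3]}
{'x': [1, 1, 284], 'y': [1, 3], 'z': [9, 7]}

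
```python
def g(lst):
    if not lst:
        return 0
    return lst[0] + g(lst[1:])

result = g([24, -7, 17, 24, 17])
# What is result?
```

24 + (-7) + 17 + 24 + 17 + 0 = 75

Answer: 75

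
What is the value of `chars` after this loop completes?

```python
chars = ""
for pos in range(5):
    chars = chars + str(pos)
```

Concatenate digits 0 to 4
`chars` takes the values: "" → "0" → "01" → "012" → "0123" → "01234"

Answer: "01234"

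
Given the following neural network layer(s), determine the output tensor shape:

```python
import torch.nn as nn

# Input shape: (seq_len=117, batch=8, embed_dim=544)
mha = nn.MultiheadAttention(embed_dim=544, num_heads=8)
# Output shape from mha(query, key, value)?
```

Input: (117, 8, 544) -> Output: (117, 8, 544)

Answer: (117, 8, 544)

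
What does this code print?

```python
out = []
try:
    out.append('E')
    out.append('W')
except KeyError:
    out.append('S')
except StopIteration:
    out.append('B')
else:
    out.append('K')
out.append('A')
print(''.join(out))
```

Execution trace: 'E' (try body) → 'W' (try body, no exception) → 'K' (else) → 'A' (after the try/except). Output: EWKA

Answer: EWKA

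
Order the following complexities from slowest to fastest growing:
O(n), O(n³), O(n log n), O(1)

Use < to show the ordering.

Ordered by growth rate: O(1) < O(n) < O(n log n) < O(n³)

Answer: O(1) < O(n) < O(n log n) < O(n³)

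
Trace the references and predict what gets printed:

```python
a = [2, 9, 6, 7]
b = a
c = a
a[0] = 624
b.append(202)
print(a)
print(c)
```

Key concept: multiple aliases.
Step by step:
`a = [2, 9, 6, 7]` → a = [2, 9, 6, 7]
`b = a` → b = [2, 9, 6, 7] (same object as a)
`c = a` → c = [2, 9, 6, 7] (same object as a, b)
`a[0] = 624` → a = [624, 9, 6, 7] (same object as b, c); b = [624, 9, 6, 7] (same object as a, c); c = [624, 9, 6, 7] (same object as a, b)
`b.append(202)` → a = [624, 9, 6, 7, 202] (same object as b, c); b = [624, 9, 6, 7, 202] (same object as a, c); c = [624, 9, 6, 7, 202] (same object as a, b)
`print(a)` → prints [624, 9, 6, 7, 202]
`print(c)` → prints [624, 9, 6, 7, 202]

Answer:
[624, 9, 6, 7, 202]
[624, 9, 6, 7, 202]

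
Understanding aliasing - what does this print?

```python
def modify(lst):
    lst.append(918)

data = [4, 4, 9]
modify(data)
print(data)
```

Key concept: function modifies passed list.
Step by step:
`data = [4, 4, 9]` → data = [4, 4, 9]
`modify(data)` → data = [4, 4, 9, 918]
`print(data)` → prints [4, 4, 9, 918]

Answer: [4, 4, 9, 918]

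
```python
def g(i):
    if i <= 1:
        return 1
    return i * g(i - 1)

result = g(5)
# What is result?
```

g(5) = 5 * 4 * 3 * 2 * 1 = 120

Answer: 120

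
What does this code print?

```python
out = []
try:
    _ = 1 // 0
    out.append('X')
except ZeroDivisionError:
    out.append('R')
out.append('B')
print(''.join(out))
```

Execution trace: 'R' (except ZeroDivisionError) → 'B' (after the try/except). Output: RB

Answer: RB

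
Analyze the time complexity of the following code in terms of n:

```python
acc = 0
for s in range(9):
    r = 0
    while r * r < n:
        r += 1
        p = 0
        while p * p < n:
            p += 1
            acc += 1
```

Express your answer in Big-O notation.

Each loop level contributes: 1 × √n × √n. Multiplying the contributions gives O(n).

Answer: O(n)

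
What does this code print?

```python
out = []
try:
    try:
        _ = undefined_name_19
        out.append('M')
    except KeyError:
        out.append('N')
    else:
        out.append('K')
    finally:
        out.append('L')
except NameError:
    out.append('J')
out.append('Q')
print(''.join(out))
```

Execution trace: 'L' (finally) → 'J' (outer except NameError) → 'Q' (after the try/except). Output: LJQ

Answer: LJQ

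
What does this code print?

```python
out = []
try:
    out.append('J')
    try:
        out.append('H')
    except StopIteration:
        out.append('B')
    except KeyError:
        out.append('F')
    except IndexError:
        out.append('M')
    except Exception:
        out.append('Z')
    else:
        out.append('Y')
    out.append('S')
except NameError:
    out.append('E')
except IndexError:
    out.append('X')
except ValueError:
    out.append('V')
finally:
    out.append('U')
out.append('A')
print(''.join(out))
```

Execution trace: 'J' (try body) → 'H' (inner try body, no exception) → 'Y' (inner else) → 'S' (try body, no exception) → 'U' (finally) → 'A' (after the try/except). Output: JHYSUA

Answer: JHYSUA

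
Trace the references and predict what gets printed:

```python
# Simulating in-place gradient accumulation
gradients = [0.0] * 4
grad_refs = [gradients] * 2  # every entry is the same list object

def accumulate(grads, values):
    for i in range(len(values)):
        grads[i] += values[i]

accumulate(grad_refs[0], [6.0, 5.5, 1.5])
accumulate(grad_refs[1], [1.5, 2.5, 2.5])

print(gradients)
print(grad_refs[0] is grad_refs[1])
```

Key concept: gradient accumulation aliasing.
Step by step:
`gradients = [0.0] * 4` → gradients = [0.0, 0.0, 0.0, 0.0]
`grad_refs = [gradients] * 2` → grad_refs = [[0.0, 0.0, 0.0, 0.0], [0.0, 0.0, 0.0, 0.0]]
`accumulate(grad_refs[0], [6.0, 5.5, 1.5])` → gradients = [6.0, 5.5, 1.5, 0.0]; grad_refs = [[6.0, 5.5, 1.5, 0.0], [6.0, 5.5, 1.5, 0.0]]
`accumulate(grad_refs[1], [1.5, 2.5, 2.5])` → gradients = [7.5, 8.0, 4.0, 0.0]; grad_refs = [[7.5, 8.0, 4.0, 0.0], [7.5, 8.0, 4.0, 0.0]]
`print(gradients)` → prints [7.5, 8.0, 4.0, 0.0]
`print(grad_refs[0] is grad_refs[1])` → prints True

Answer:
[7.5, 8.0, 4.0, 0.0]
True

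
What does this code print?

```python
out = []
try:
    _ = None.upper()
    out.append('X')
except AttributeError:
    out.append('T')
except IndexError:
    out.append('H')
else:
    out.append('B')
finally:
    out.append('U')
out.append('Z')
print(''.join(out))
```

Execution trace: 'T' (except AttributeError) → 'U' (finally) → 'Z' (after the try/except). Output: TUZ

Answer: TUZ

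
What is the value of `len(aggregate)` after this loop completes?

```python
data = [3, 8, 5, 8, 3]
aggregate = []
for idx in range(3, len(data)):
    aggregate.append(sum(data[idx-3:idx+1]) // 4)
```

Number of 4-element averages
`aggregate` takes the values: [] → [6] → [6, 6]
So `len(aggregate)` = 2

Answer: 2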